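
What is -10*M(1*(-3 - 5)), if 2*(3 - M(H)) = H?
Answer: -70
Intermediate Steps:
M(H) = 3 - H/2
-10*M(1*(-3 - 5)) = -10*(3 - (-3 - 5)/2) = -10*(3 - (-8)/2) = -10*(3 - ½*(-8)) = -10*(3 + 4) = -10*7 = -70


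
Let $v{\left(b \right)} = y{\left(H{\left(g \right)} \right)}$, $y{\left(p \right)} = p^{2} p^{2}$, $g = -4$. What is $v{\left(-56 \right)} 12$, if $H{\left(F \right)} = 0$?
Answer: $0$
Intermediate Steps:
$y{\left(p \right)} = p^{4}$
$v{\left(b \right)} = 0$ ($v{\left(b \right)} = 0^{4} = 0$)
$v{\left(-56 \right)} 12 = 0 \cdot 12 = 0$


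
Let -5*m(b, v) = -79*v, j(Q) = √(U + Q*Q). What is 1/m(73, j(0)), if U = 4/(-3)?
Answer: -5*I*√3/158 ≈ -0.054812*I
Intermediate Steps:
U = -4/3 (U = 4*(-⅓) = -4/3 ≈ -1.3333)
j(Q) = √(-4/3 + Q²) (j(Q) = √(-4/3 + Q*Q) = √(-4/3 + Q²))
m(b, v) = 79*v/5 (m(b, v) = -(-79)*v/5 = 79*v/5)
1/m(73, j(0)) = 1/(79*(√(-12 + 9*0²)/3)/5) = 1/(79*(√(-12 + 9*0)/3)/5) = 1/(79*(√(-12 + 0)/3)/5) = 1/(79*(√(-12)/3)/5) = 1/(79*((2*I*√3)/3)/5) = 1/(79*(2*I*√3/3)/5) = 1/(158*I*√3/15) = -5*I*√3/158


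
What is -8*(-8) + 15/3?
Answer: 69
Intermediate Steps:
-8*(-8) + 15/3 = 64 + 15*(⅓) = 64 + 5 = 69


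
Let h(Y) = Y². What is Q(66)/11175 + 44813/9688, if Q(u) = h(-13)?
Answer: 502422547/108263400 ≈ 4.6407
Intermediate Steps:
Q(u) = 169 (Q(u) = (-13)² = 169)
Q(66)/11175 + 44813/9688 = 169/11175 + 44813/9688 = 502422547/108263400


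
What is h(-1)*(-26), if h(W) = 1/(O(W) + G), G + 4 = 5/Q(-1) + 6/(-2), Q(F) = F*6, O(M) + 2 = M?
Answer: 12/5 ≈ 2.4000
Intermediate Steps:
O(M) = -2 + M
Q(F) = 6*F
G = -47/6 (G = -4 + (5/((6*(-1))) + 6/(-2)) = -4 + (5/(-6) + 6*(-½)) = -4 + (5*(-⅙) - 3) = -4 + (-⅚ - 3) = -4 - 23/6 = -47/6 ≈ -7.8333)
h(W) = 1/(-59/6 + W) (h(W) = 1/((-2 + W) - 47/6) = 1/(-59/6 + W))
h(-1)*(-26) = (6/(-59 + 6*(-1)))*(-26) = (6/(-59 - 6))*(-26) = (6/(-65))*(-26) = (6*(-1/65))*(-26) = -6/65*(-26) = 12/5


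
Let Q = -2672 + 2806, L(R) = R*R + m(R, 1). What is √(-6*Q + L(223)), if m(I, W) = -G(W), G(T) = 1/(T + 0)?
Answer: 18*√151 ≈ 221.19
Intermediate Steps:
G(T) = 1/T
m(I, W) = -1/W
L(R) = -1 + R² (L(R) = R*R - 1/1 = R² - 1*1 = R² - 1 = -1 + R²)
Q = 134
√(-6*Q + L(223)) = √(-6*134 + (-1 + 223²)) = √(-804 + (-1 + 49729)) = √(-804 + 49728) = √48924 = 18*√151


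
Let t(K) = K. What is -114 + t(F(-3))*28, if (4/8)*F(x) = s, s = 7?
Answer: 278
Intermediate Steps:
F(x) = 14 (F(x) = 2*7 = 14)
-114 + t(F(-3))*28 = -114 + 14*28 = -114 + 392 = 278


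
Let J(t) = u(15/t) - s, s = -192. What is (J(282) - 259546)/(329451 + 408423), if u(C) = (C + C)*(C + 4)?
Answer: -1145824067/3259927332 ≈ -0.35149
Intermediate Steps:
u(C) = 2*C*(4 + C) (u(C) = (2*C)*(4 + C) = 2*C*(4 + C))
J(t) = 192 + 30*(4 + 15/t)/t (J(t) = 2*(15/t)*(4 + 15/t) - 1*(-192) = 30*(4 + 15/t)/t + 192 = 192 + 30*(4 + 15/t)/t)
(J(282) - 259546)/(329451 + 408423) = ((192 + 120/282 + 450/282²) - 259546)/(329451 + 408423) = ((192 + 120*(1/282) + 450*(1/79524)) - 259546)/737874 = ((192 + 20/47 + 25/4418) - 259546)*(1/737874) = (850161/4418 - 259546)*(1/737874) = -1145824067/4418*1/737874 = -1145824067/3259927332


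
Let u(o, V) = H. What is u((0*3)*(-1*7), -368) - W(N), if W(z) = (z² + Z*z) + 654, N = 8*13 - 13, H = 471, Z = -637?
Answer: 49503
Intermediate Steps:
u(o, V) = 471
N = 91 (N = 104 - 13 = 91)
W(z) = 654 + z² - 637*z (W(z) = (z² - 637*z) + 654 = 654 + z² - 637*z)
u((0*3)*(-1*7), -368) - W(N) = 471 - (654 + 91² - 637*91) = 471 - (654 + 8281 - 57967) = 471 - 1*(-49032) = 471 + 49032 = 49503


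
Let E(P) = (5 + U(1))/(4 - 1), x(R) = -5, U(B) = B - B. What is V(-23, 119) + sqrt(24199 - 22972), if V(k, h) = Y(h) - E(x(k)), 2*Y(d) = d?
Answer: 347/6 + sqrt(1227) ≈ 92.862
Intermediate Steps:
U(B) = 0
E(P) = 5/3 (E(P) = (5 + 0)/(4 - 1) = 5/3)
Y(d) = d/2
V(k, h) = -5/3 + h/2 (V(k, h) = h/2 - 1*5/3 = h/2 - 5/3 = -5/3 + h/2)
V(-23, 119) + sqrt(24199 - 22972) = (-5/3 + (1/2)*119) + sqrt(24199 - 22972) = (-5/3 + 119/2) + sqrt(1227) = 347/6 + sqrt(1227)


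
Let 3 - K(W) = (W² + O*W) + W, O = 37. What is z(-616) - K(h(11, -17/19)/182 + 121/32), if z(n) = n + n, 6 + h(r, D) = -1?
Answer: -186686855/173056 ≈ -1078.8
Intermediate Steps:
h(r, D) = -7 (h(r, D) = -6 - 1 = -7)
z(n) = 2*n
K(W) = 3 - W² - 38*W (K(W) = 3 - ((W² + 37*W) + W) = 3 - (W² + 38*W) = 3 + (-W² - 38*W) = 3 - W² - 38*W)
z(-616) - K(h(11, -17/19)/182 + 121/32) = 2*(-616) - (3 - (-7/182 + 121/32)² - 38*(-7/182 + 121/32)) = -1232 - (3 - (-7*1/182 + 121*(1/32))² - 38*(-7*1/182 + 121*(1/32))) = -1232 - (3 - (-1/26 + 121/32)² - 38*(-1/26 + 121/32)) = -1232 - (3 - (1557/416)² - 38*1557/416) = -1232 - (3 - 1*2424249/173056 - 29583/208) = -1232 - (3 - 2424249/173056 - 29583/208) = -1232 - 1*(-26518137/173056) = -1232 + 26518137/173056 = -186686855/173056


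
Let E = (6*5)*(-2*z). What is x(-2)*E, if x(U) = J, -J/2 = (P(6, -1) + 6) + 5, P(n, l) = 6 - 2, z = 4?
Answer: 7200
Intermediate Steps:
P(n, l) = 4
J = -30 (J = -2*((4 + 6) + 5) = -2*(10 + 5) = -2*15 = -30)
x(U) = -30
E = -240 (E = (6*5)*(-2*4) = 30*(-8) = -240)
x(-2)*E = -30*(-240) = 7200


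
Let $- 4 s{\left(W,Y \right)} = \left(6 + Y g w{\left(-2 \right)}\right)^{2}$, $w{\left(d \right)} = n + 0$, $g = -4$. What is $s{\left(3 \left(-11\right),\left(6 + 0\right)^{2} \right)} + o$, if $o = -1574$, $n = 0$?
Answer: $-1583$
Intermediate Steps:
$w{\left(d \right)} = 0$ ($w{\left(d \right)} = 0 + 0 = 0$)
$s{\left(W,Y \right)} = -9$ ($s{\left(W,Y \right)} = - \frac{\left(6 + Y \left(-4\right) 0\right)^{2}}{4} = - \frac{\left(6 + - 4 Y 0\right)^{2}}{4} = - \frac{\left(6 + 0\right)^{2}}{4} = - \frac{6^{2}}{4} = \left(- \frac{1}{4}\right) 36 = -9$)
$s{\left(3 \left(-11\right),\left(6 + 0\right)^{2} \right)} + o = -9 - 1574 = -1583$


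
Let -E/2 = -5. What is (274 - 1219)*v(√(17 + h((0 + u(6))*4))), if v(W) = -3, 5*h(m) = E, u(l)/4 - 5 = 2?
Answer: 2835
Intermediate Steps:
E = 10 (E = -2*(-5) = 10)
u(l) = 28 (u(l) = 20 + 4*2 = 20 + 8 = 28)
h(m) = 2 (h(m) = (⅕)*10 = 2)
(274 - 1219)*v(√(17 + h((0 + u(6))*4))) = (274 - 1219)*(-3) = -945*(-3) = 2835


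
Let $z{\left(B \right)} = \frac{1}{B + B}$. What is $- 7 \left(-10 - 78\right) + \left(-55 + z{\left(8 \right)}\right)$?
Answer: $\frac{8977}{16} \approx 561.06$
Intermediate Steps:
$z{\left(B \right)} = \frac{1}{2 B}$
$- 7 \left(-10 - 78\right) + \left(-55 + z{\left(8 \right)}\right) = - 7 \left(-10 - 78\right) - \left(55 - \frac{1}{2 \cdot 8}\right) = - 7 \left(-10 - 78\right) + \left(-55 + \frac{1}{2} \cdot \frac{1}{8}\right) = \left(-7\right) \left(-88\right) + \left(-55 + \frac{1}{16}\right) = 616 - \frac{879}{16} = \frac{8977}{16}$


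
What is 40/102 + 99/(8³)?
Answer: 15289/26112 ≈ 0.58552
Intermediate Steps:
40/102 + 99/(8³) = 40*(1/102) + 99/512 = 20/51 + 99*(1/512) = 20/51 + 99/512 = 15289/26112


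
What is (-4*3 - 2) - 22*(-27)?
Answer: 580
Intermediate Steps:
(-4*3 - 2) - 22*(-27) = (-12 - 2) + 594 = -14 + 594 = 580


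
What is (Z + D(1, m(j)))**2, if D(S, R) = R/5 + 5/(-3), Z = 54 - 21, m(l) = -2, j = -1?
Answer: 215296/225 ≈ 956.87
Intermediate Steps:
Z = 33
D(S, R) = -5/3 + R/5 (D(S, R) = R*(1/5) + 5*(-1/3) = R/5 - 5/3 = -5/3 + R/5)
(Z + D(1, m(j)))**2 = (33 + (-5/3 + (1/5)*(-2)))**2 = (33 + (-5/3 - 2/5))**2 = (33 - 31/15)**2 = (464/15)**2 = 215296/225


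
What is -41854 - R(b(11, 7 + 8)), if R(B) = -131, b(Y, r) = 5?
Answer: -41723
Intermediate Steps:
-41854 - R(b(11, 7 + 8)) = -41854 - 1*(-131) = -41854 + 131 = -41723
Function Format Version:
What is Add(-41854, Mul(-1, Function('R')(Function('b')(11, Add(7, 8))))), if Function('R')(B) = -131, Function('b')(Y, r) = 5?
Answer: -41723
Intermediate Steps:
Add(-41854, Mul(-1, Function('R')(Function('b')(11, Add(7, 8))))) = Add(-41854, Mul(-1, -131)) = Add(-41854, 131) = -41723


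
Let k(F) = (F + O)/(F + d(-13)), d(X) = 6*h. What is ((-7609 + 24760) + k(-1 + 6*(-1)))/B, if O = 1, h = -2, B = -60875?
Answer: -2607/9253 ≈ -0.28175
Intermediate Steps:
d(X) = -12 (d(X) = 6*(-2) = -12)
k(F) = (1 + F)/(-12 + F) (k(F) = (F + 1)/(F - 12) = (1 + F)/(-12 + F))
((-7609 + 24760) + k(-1 + 6*(-1)))/B = ((-7609 + 24760) + (1 + (-1 + 6*(-1)))/(-12 + (-1 + 6*(-1))))/(-60875) = (17151 + (1 + (-1 - 6))/(-12 + (-1 - 6)))*(-1/60875) = (17151 + (1 - 7)/(-12 - 7))*(-1/60875) = (17151 - 6/(-19))*(-1/60875) = (17151 - 1/19*(-6))*(-1/60875) = (17151 + 6/19)*(-1/60875) = (325875/19)*(-1/60875) = -2607/9253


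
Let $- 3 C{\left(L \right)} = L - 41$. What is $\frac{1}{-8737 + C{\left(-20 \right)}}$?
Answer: $- \frac{3}{26150} \approx -0.00011472$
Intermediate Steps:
$C{\left(L \right)} = \frac{41}{3} - \frac{L}{3}$ ($C{\left(L \right)} = - \frac{L - 41}{3} = - \frac{-41 + L}{3} = \frac{41}{3} - \frac{L}{3}$)
$\frac{1}{-8737 + C{\left(-20 \right)}} = \frac{1}{-8737 + \left(\frac{41}{3} - - \frac{20}{3}\right)} = \frac{1}{-8737 + \left(\frac{41}{3} + \frac{20}{3}\right)} = \frac{1}{-8737 + \frac{61}{3}} = \frac{1}{- \frac{26150}{3}} = - \frac{3}{26150}$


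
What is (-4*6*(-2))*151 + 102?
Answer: 7350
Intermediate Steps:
(-4*6*(-2))*151 + 102 = -24*(-2)*151 + 102 = 48*151 + 102 = 7248 + 102 = 7350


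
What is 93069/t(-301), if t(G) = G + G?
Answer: -93069/602 ≈ -154.60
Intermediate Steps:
t(G) = 2*G
93069/t(-301) = 93069/((2*(-301))) = 93069/(-602) = 93069*(-1/602) = -93069/602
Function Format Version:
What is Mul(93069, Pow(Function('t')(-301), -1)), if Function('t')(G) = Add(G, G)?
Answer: Rational(-93069, 602) ≈ -154.60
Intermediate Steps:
Function('t')(G) = Mul(2, G)
Mul(93069, Pow(Function('t')(-301), -1)) = Mul(93069, Pow(Mul(2, -301), -1)) = Mul(93069, Pow(-602, -1)) = Mul(93069, Rational(-1, 602)) = Rational(-93069, 602)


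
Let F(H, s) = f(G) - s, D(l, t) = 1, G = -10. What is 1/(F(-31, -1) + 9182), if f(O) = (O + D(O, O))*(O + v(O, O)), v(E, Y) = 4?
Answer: 1/9237 ≈ 0.00010826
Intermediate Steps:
f(O) = (1 + O)*(4 + O) (f(O) = (O + 1)*(O + 4) = (1 + O)*(4 + O))
F(H, s) = 54 - s (F(H, s) = (4 + (-10)² + 5*(-10)) - s = (4 + 100 - 50) - s = 54 - s)
1/(F(-31, -1) + 9182) = 1/((54 - 1*(-1)) + 9182) = 1/((54 + 1) + 9182) = 1/(55 + 9182) = 1/9237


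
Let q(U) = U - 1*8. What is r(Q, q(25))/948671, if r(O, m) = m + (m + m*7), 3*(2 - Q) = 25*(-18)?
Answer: 153/948671 ≈ 0.00016128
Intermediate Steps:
Q = 152 (Q = 2 - 25*(-18)/3 = 2 - 1/3*(-450) = 2 + 150 = 152)
q(U) = -8 + U (q(U) = U - 8 = -8 + U)
r(O, m) = 9*m (r(O, m) = m + (m + 7*m) = m + 8*m = 9*m)
r(Q, q(25))/948671 = (9*(-8 + 25))/948671 = (9*17)*(1/948671) = 153*(1/948671) = 153/948671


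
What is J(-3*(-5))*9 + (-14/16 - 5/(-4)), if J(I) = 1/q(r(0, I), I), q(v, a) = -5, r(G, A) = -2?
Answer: -57/40 ≈ -1.4250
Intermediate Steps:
J(I) = -⅕ (J(I) = 1/(-5) = -⅕)
J(-3*(-5))*9 + (-14/16 - 5/(-4)) = -⅕*9 + (-14/16 - 5/(-4)) = -9/5 + (-14*1/16 - 5*(-¼)) = -9/5 + (-7/8 + 5/4) = -9/5 + 3/8 = -57/40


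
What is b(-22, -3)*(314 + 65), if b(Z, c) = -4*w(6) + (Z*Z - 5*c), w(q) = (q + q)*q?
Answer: 79969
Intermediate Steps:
w(q) = 2*q² (w(q) = (2*q)*q = 2*q²)
b(Z, c) = -288 + Z² - 5*c (b(Z, c) = -8*6² + (Z*Z - 5*c) = -8*36 + (Z² - 5*c) = -4*72 + (Z² - 5*c) = -288 + (Z² - 5*c) = -288 + Z² - 5*c)
b(-22, -3)*(314 + 65) = (-288 + (-22)² - 5*(-3))*(314 + 65) = (-288 + 484 + 15)*379 = 211*379 = 79969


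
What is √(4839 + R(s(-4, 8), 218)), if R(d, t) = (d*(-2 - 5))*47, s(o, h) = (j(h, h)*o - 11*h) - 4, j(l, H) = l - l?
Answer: √35107 ≈ 187.37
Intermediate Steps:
j(l, H) = 0
s(o, h) = -4 - 11*h (s(o, h) = (0*o - 11*h) - 4 = (0 - 11*h) - 4 = -11*h - 4 = -4 - 11*h)
R(d, t) = -329*d (R(d, t) = (d*(-7))*47 = -7*d*47 = -329*d)
√(4839 + R(s(-4, 8), 218)) = √(4839 - 329*(-4 - 11*8)) = √(4839 - 329*(-4 - 88)) = √(4839 - 329*(-92)) = √(4839 + 30268) = √35107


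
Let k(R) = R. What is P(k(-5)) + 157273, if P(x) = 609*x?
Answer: 154228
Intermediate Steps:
P(k(-5)) + 157273 = 609*(-5) + 157273 = -3045 + 157273 = 154228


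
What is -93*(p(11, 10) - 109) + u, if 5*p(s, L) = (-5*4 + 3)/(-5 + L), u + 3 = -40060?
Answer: -746569/25 ≈ -29863.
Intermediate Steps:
u = -40063 (u = -3 - 40060 = -40063)
p(s, L) = -17/(5*(-5 + L)) (p(s, L) = ((-5*4 + 3)/(-5 + L))/5 = ((-20 + 3)/(-5 + L))/5 = (-17/(-5 + L))/5 = -17/(5*(-5 + L)))
-93*(p(11, 10) - 109) + u = -93*(-17/(-25 + 5*10) - 109) - 40063 = -93*(-17/(-25 + 50) - 109) - 40063 = -93*(-17/25 - 109) - 40063 = -93*(-2742/25) - 40063 = 255006/25 - 40063 = -746569/25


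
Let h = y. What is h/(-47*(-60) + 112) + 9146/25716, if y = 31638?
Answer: 52526180/4712457 ≈ 11.146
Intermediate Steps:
h = 31638
h/(-47*(-60) + 112) + 9146/25716 = 31638/(-47*(-60) + 112) + 9146/25716 = 31638/(2820 + 112) + 9146*(1/25716) = 31638/2932 + 4573/12858 = 31638*(1/2932) + 4573/12858 = 15819/1466 + 4573/12858 = 52526180/4712457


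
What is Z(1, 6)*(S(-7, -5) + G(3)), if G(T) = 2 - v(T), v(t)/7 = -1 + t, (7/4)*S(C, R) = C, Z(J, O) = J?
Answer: -16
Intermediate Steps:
S(C, R) = 4*C/7
v(t) = -7 + 7*t (v(t) = 7*(-1 + t) = -7 + 7*t)
G(T) = 9 - 7*T (G(T) = 2 - (-7 + 7*T) = 2 + (7 - 7*T) = 9 - 7*T)
Z(1, 6)*(S(-7, -5) + G(3)) = 1*((4/7)*(-7) + (9 - 7*3)) = 1*(-4 + (9 - 21)) = 1*(-4 - 12) = 1*(-16) = -16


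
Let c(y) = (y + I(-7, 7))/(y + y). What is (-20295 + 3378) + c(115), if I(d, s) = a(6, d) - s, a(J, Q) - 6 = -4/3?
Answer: -5836196/345 ≈ -16917.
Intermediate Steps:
a(J, Q) = 14/3 (a(J, Q) = 6 - 4/3 = 14/3)
I(d, s) = 14/3 - s
c(y) = (-7/3 + y)/(2*y) (c(y) = (y + (14/3 - 1*7))/(y + y) = (y + (14/3 - 7))/((2*y)) = (y - 7/3)*(1/(2*y)) = (-7/3 + y)*(1/(2*y)) = (-7/3 + y)/(2*y))
(-20295 + 3378) + c(115) = (-20295 + 3378) + (⅙)*(-7 + 3*115)/115 = -16917 + (⅙)*(1/115)*(-7 + 345) = -16917 + (⅙)*(1/115)*338 = -16917 + 169/345 = -5836196/345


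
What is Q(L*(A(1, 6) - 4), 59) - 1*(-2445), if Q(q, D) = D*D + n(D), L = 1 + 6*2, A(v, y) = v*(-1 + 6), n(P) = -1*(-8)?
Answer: 5934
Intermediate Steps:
n(P) = 8
A(v, y) = 5*v (A(v, y) = v*5 = 5*v)
L = 13 (L = 1 + 12 = 13)
Q(q, D) = 8 + D² (Q(q, D) = D*D + 8 = D² + 8 = 8 + D²)
Q(L*(A(1, 6) - 4), 59) - 1*(-2445) = (8 + 59²) - 1*(-2445) = (8 + 3481) + 2445 = 3489 + 2445 = 5934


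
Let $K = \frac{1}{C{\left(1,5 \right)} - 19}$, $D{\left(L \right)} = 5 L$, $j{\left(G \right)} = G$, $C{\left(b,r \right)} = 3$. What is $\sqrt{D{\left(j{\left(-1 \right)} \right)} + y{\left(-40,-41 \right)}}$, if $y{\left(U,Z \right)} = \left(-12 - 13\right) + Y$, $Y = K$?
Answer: $\frac{i \sqrt{481}}{4} \approx 5.4829 i$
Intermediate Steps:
$K = - \frac{1}{16}$ ($K = \frac{1}{3 - 19} = \frac{1}{-16} = - \frac{1}{16} \approx -0.0625$)
$Y = - \frac{1}{16} \approx -0.0625$
$y{\left(U,Z \right)} = - \frac{401}{16}$ ($y{\left(U,Z \right)} = \left(-12 - 13\right) - \frac{1}{16} = -25 - \frac{1}{16} = - \frac{401}{16}$)
$\sqrt{D{\left(j{\left(-1 \right)} \right)} + y{\left(-40,-41 \right)}} = \sqrt{5 \left(-1\right) - \frac{401}{16}} = \sqrt{-5 - \frac{401}{16}} = \sqrt{- \frac{481}{16}} = \frac{i \sqrt{481}}{4}$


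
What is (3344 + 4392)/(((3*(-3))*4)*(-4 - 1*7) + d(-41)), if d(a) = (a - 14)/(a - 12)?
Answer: 410008/21043 ≈ 19.484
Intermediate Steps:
d(a) = (-14 + a)/(-12 + a)
(3344 + 4392)/(((3*(-3))*4)*(-4 - 1*7) + d(-41)) = (3344 + 4392)/(((3*(-3))*4)*(-4 - 1*7) + (-14 - 41)/(-12 - 41)) = 7736/((-9*4)*(-4 - 7) - 55/(-53)) = 7736/(-36*(-11) - 1/53*(-55)) = 7736/(396 + 55/53) = 7736/(21043/53) = 7736*(53/21043) = 410008/21043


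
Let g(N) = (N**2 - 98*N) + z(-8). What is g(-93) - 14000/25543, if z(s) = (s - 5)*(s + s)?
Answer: 65574179/3649 ≈ 17970.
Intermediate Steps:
z(s) = 2*s*(-5 + s) (z(s) = (-5 + s)*(2*s) = 2*s*(-5 + s))
g(N) = 208 + N**2 - 98*N (g(N) = (N**2 - 98*N) + 2*(-8)*(-5 - 8) = (N**2 - 98*N) + 2*(-8)*(-13) = (N**2 - 98*N) + 208 = 208 + N**2 - 98*N)
g(-93) - 14000/25543 = (208 + (-93)**2 - 98*(-93)) - 14000/25543 = (208 + 8649 + 9114) - 14000*1/25543 = 17971 - 2000/3649 = 65574179/3649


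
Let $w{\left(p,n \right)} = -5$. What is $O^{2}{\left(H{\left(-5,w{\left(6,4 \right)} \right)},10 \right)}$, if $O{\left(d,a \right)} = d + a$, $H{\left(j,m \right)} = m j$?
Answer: $1225$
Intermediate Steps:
$H{\left(j,m \right)} = j m$
$O{\left(d,a \right)} = a + d$
$O^{2}{\left(H{\left(-5,w{\left(6,4 \right)} \right)},10 \right)} = \left(10 - -25\right)^{2} = \left(10 + 25\right)^{2} = 35^{2} = 1225$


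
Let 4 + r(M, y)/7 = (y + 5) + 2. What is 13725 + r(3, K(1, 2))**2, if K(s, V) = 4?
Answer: 16126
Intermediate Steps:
r(M, y) = 21 + 7*y (r(M, y) = -28 + 7*((y + 5) + 2) = -28 + 7*((5 + y) + 2) = -28 + 7*(7 + y) = -28 + (49 + 7*y) = 21 + 7*y)
13725 + r(3, K(1, 2))**2 = 13725 + (21 + 7*4)**2 = 13725 + (21 + 28)**2 = 13725 + 49**2 = 13725 + 2401 = 16126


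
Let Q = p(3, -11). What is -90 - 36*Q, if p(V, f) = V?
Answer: -198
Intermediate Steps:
Q = 3
-90 - 36*Q = -90 - 36*3 = -90 - 108 = -198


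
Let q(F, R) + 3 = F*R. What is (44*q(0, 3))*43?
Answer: -5676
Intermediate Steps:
q(F, R) = -3 + F*R
(44*q(0, 3))*43 = (44*(-3 + 0*3))*43 = (44*(-3 + 0))*43 = (44*(-3))*43 = -132*43 = -5676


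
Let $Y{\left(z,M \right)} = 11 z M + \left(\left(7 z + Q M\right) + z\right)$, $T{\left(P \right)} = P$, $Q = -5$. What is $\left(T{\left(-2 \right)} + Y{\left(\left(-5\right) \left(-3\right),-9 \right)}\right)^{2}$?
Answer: $1747684$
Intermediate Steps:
$Y{\left(z,M \right)} = - 5 M + 8 z + 11 M z$ ($Y{\left(z,M \right)} = 11 z M + \left(\left(7 z - 5 M\right) + z\right) = 11 M z + \left(\left(- 5 M + 7 z\right) + z\right) = 11 M z - \left(- 8 z + 5 M\right) = - 5 M + 8 z + 11 M z$)
$\left(T{\left(-2 \right)} + Y{\left(\left(-5\right) \left(-3\right),-9 \right)}\right)^{2} = \left(-2 + \left(\left(-5\right) \left(-9\right) + 8 \left(\left(-5\right) \left(-3\right)\right) + 11 \left(-9\right) \left(\left(-5\right) \left(-3\right)\right)\right)\right)^{2} = \left(-2 + \left(45 + 8 \cdot 15 + 11 \left(-9\right) 15\right)\right)^{2} = \left(-2 + \left(45 + 120 - 1485\right)\right)^{2} = \left(-2 - 1320\right)^{2} = \left(-1322\right)^{2} = 1747684$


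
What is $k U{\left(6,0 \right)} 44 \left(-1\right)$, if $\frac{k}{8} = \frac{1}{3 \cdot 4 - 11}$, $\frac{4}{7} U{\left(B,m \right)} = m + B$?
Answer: $-3696$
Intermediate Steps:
$U{\left(B,m \right)} = \frac{7 B}{4} + \frac{7 m}{4}$ ($U{\left(B,m \right)} = \frac{7 \left(m + B\right)}{4} = \frac{7 \left(B + m\right)}{4} = \frac{7 B}{4} + \frac{7 m}{4}$)
$k = 8$ ($k = \frac{8}{3 \cdot 4 - 11} = \frac{8}{12 - 11} = \frac{8}{1} = 8 \cdot 1 = 8$)
$k U{\left(6,0 \right)} 44 \left(-1\right) = 8 \left(\frac{7}{4} \cdot 6 + \frac{7}{4} \cdot 0\right) 44 \left(-1\right) = 8 \left(\frac{21}{2} + 0\right) 44 \left(-1\right) = 8 \cdot \frac{21}{2} \cdot 44 \left(-1\right) = 84 \cdot 44 \left(-1\right) = 3696 \left(-1\right) = -3696$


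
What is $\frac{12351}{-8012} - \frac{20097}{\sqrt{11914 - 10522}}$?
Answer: $- \frac{12351}{8012} - \frac{231 \sqrt{87}}{4} \approx -540.2$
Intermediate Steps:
$\frac{12351}{-8012} - \frac{20097}{\sqrt{11914 - 10522}} = 12351 \left(- \frac{1}{8012}\right) - \frac{20097}{\sqrt{1392}} = - \frac{12351}{8012} - \frac{20097}{4 \sqrt{87}} = - \frac{12351}{8012} - 20097 \frac{\sqrt{87}}{348} = - \frac{12351}{8012} - \frac{231 \sqrt{87}}{4}$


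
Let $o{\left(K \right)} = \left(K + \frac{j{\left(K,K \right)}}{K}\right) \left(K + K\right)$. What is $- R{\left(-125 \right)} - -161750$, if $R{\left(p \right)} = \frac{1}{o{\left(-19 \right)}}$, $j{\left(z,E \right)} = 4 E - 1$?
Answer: $\frac{91873999}{568} \approx 1.6175 \cdot 10^{5}$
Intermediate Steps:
$j{\left(z,E \right)} = -1 + 4 E$ ($j{\left(z,E \right)} = 4 E - 1 = -1 + 4 E$)
$o{\left(K \right)} = 2 K \left(K + \frac{-1 + 4 K}{K}\right)$ ($o{\left(K \right)} = \left(K + \frac{-1 + 4 K}{K}\right) \left(K + K\right) = \left(K + \frac{-1 + 4 K}{K}\right) 2 K = 2 K \left(K + \frac{-1 + 4 K}{K}\right)$)
$R{\left(p \right)} = \frac{1}{568}$ ($R{\left(p \right)} = \frac{1}{-2 + 2 \left(-19\right)^{2} + 8 \left(-19\right)} = \frac{1}{-2 + 2 \cdot 361 - 152} = \frac{1}{-2 + 722 - 152} = \frac{1}{568}$)
$- R{\left(-125 \right)} - -161750 = \left(-1\right) \frac{1}{568} - -161750 = - \frac{1}{568} + 161750 = \frac{91873999}{568}$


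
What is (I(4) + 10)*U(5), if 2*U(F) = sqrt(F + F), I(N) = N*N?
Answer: 13*sqrt(10) ≈ 41.110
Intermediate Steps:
I(N) = N**2
U(F) = sqrt(2)*sqrt(F)/2 (U(F) = sqrt(F + F)/2 = sqrt(2*F)/2 = (sqrt(2)*sqrt(F))/2 = sqrt(2)*sqrt(F)/2)
(I(4) + 10)*U(5) = (4**2 + 10)*(sqrt(2)*sqrt(5)/2) = (16 + 10)*(sqrt(10)/2) = 26*(sqrt(10)/2) = 13*sqrt(10)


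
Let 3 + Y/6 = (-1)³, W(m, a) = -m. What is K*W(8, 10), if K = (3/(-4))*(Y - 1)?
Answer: -150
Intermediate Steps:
Y = -24 (Y = -18 + 6*(-1)³ = -18 + 6*(-1) = -18 - 6 = -24)
K = 75/4 (K = (3/(-4))*(-24 - 1) = (3*(-¼))*(-25) = -¾*(-25) = 75/4 ≈ 18.750)
K*W(8, 10) = 75*(-1*8)/4 = (75/4)*(-8) = -150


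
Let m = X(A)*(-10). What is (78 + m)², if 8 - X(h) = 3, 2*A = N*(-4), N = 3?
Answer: 784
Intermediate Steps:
A = -6 (A = (3*(-4))/2 = (½)*(-12) = -6)
X(h) = 5 (X(h) = 8 - 1*3 = 8 - 3 = 5)
m = -50 (m = 5*(-10) = -50)
(78 + m)² = (78 - 50)² = 28² = 784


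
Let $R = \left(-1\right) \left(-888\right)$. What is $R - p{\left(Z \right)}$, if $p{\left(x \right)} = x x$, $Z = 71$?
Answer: $-4153$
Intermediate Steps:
$p{\left(x \right)} = x^{2}$
$R = 888$
$R - p{\left(Z \right)} = 888 - 71^{2} = 888 - 5041 = -4153$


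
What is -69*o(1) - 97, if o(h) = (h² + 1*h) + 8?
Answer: -787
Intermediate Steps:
o(h) = 8 + h + h² (o(h) = (h² + h) + 8 = (h + h²) + 8 = 8 + h + h²)
-69*o(1) - 97 = -69*(8 + 1 + 1²) - 97 = -69*(8 + 1 + 1) - 97 = -69*10 - 97 = -690 - 97 = -787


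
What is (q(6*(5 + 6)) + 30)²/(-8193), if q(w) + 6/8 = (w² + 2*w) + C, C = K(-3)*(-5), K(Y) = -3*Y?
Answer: -106672107/43696 ≈ -2441.2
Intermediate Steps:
C = -45 (C = -3*(-3)*(-5) = 9*(-5) = -45)
q(w) = -183/4 + w² + 2*w (q(w) = -¾ + ((w² + 2*w) - 45) = -¾ + (-45 + w² + 2*w) = -183/4 + w² + 2*w)
(q(6*(5 + 6)) + 30)²/(-8193) = ((-183/4 + (6*(5 + 6))² + 2*(6*(5 + 6))) + 30)²/(-8193) = ((-183/4 + (6*11)² + 2*(6*11)) + 30)²*(-1/8193) = ((-183/4 + 66² + 2*66) + 30)²*(-1/8193) = ((-183/4 + 4356 + 132) + 30)²*(-1/8193) = (17769/4 + 30)²*(-1/8193) = (17889/4)²*(-1/8193) = (320016321/16)*(-1/8193) = -106672107/43696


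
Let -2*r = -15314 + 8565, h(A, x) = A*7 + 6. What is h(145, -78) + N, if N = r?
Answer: 8791/2 ≈ 4395.5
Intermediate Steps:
h(A, x) = 6 + 7*A (h(A, x) = 7*A + 6 = 6 + 7*A)
r = 6749/2 (r = -(-15314 + 8565)/2 = -½*(-6749) = 6749/2 ≈ 3374.5)
N = 6749/2 ≈ 3374.5
h(145, -78) + N = (6 + 7*145) + 6749/2 = (6 + 1015) + 6749/2 = 1021 + 6749/2 = 8791/2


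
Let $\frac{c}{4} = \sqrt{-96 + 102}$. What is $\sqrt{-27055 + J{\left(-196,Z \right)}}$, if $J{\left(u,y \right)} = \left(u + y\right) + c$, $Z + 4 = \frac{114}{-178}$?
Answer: $\frac{2 \sqrt{-53972982 + 7921 \sqrt{6}}}{89} \approx 165.06 i$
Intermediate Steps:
$Z = - \frac{413}{89}$ ($Z = -4 + \frac{114}{-178} = -4 + 114 \left(- \frac{1}{178}\right) = -4 - \frac{57}{89} = - \frac{413}{89} \approx -4.6404$)
$c = 4 \sqrt{6}$ ($c = 4 \sqrt{-96 + 102} = 4 \sqrt{6} \approx 9.798$)
$J{\left(u,y \right)} = u + y + 4 \sqrt{6}$ ($J{\left(u,y \right)} = \left(u + y\right) + 4 \sqrt{6} = u + y + 4 \sqrt{6}$)
$\sqrt{-27055 + J{\left(-196,Z \right)}} = \sqrt{-27055 - \left(\frac{17857}{89} - 4 \sqrt{6}\right)} = \sqrt{- \frac{2425752}{89} + 4 \sqrt{6}}$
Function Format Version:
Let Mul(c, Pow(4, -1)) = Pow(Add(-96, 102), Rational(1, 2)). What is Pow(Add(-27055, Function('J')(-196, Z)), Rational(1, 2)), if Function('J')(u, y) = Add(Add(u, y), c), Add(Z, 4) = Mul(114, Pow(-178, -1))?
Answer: Mul(Rational(2, 89), Pow(Add(-53972982, Mul(7921, Pow(6, Rational(1, 2)))), Rational(1, 2))) ≈ Mul(165.06, I)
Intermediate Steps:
Z = Rational(-413, 89) (Z = Add(-4, Mul(114, Pow(-178, -1))) = Add(-4, Mul(114, Rational(-1, 178))) = Add(-4, Rational(-57, 89)) = Rational(-413, 89) ≈ -4.6404)
c = Mul(4, Pow(6, Rational(1, 2))) (c = Mul(4, Pow(Add(-96, 102), Rational(1, 2))) = Mul(4, Pow(6, Rational(1, 2))) ≈ 9.7980)
Function('J')(u, y) = Add(u, y, Mul(4, Pow(6, Rational(1, 2)))) (Function('J')(u, y) = Add(Add(u, y), Mul(4, Pow(6, Rational(1, 2)))) = Add(u, y, Mul(4, Pow(6, Rational(1, 2)))))
Pow(Add(-27055, Function('J')(-196, Z)), Rational(1, 2)) = Pow(Add(-27055, Add(-196, Rational(-413, 89), Mul(4, Pow(6, Rational(1, 2))))), Rational(1, 2)) = Pow(Add(-27055, Add(Rational(-17857, 89), Mul(4, Pow(6, Rational(1, 2))))), Rational(1, 2)) = Pow(Add(Rational(-2425752, 89), Mul(4, Pow(6, Rational(1, 2)))), Rational(1, 2))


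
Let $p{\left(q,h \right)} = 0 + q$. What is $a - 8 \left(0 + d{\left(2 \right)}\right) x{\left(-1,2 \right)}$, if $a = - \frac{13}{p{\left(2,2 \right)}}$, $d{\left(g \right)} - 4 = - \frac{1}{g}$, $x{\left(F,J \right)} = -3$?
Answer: $\frac{155}{2} \approx 77.5$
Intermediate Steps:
$p{\left(q,h \right)} = q$
$d{\left(g \right)} = 4 - \frac{1}{g}$
$a = - \frac{13}{2} \approx -6.5$
$a - 8 \left(0 + d{\left(2 \right)}\right) x{\left(-1,2 \right)} = - \frac{13}{2} - 8 \left(0 + \left(4 - \frac{1}{2}\right)\right) \left(-3\right) = - \frac{13}{2} - 8 \left(0 + \frac{7}{2}\right) \left(-3\right) = - \frac{13}{2} - 8 \cdot \frac{7}{2} \left(-3\right) = - \frac{13}{2} - -84 = - \frac{13}{2} + 84 = \frac{155}{2}$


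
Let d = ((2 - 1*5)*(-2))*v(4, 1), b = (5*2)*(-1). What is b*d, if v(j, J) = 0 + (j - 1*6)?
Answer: 120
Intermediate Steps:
v(j, J) = -6 + j (v(j, J) = 0 + (j - 6) = 0 + (-6 + j) = -6 + j)
b = -10 (b = 10*(-1) = -10)
d = -12 (d = ((2 - 1*5)*(-2))*(-6 + 4) = ((2 - 5)*(-2))*(-2) = -3*(-2)*(-2) = 6*(-2) = -12)
b*d = -10*(-12) = 120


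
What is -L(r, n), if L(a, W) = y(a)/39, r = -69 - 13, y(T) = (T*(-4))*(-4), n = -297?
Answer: 1312/39 ≈ 33.641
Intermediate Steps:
y(T) = 16*T (y(T) = -4*T*(-4) = 16*T)
r = -82
L(a, W) = 16*a/39 (L(a, W) = (16*a)/39 = (16*a)*(1/39) = 16*a/39)
-L(r, n) = -16*(-82)/39 = -1*(-1312/39) = 1312/39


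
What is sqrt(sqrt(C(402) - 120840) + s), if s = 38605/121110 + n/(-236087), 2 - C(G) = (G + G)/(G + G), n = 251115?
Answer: sqrt(-24358976031315155142 + 32701234404218470596*I*sqrt(120839))/5718499314 ≈ 13.17 + 13.198*I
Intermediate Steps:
C(G) = 1 (C(G) = 2 - (G + G)/(G + G) = 2 - 2*G/(2*G) = 2 - 2*G*1/(2*G) = 2 - 1*1 = 2 - 1 = 1)
s = -4259679803/5718499314 (s = 38605/121110 + 251115/(-236087) = 38605*(1/121110) + 251115*(-1/236087) = 7721/24222 - 251115/236087 = -4259679803/5718499314 ≈ -0.74489)
sqrt(sqrt(C(402) - 120840) + s) = sqrt(sqrt(1 - 120840) - 4259679803/5718499314) = sqrt(sqrt(-120839) - 4259679803/5718499314) = sqrt(I*sqrt(120839) - 4259679803/5718499314) = sqrt(-4259679803/5718499314 + I*sqrt(120839))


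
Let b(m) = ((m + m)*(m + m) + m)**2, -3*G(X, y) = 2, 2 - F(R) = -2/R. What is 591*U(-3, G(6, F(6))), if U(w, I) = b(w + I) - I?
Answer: 40080635/27 ≈ 1.4845e+6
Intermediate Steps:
F(R) = 2 + 2/R (F(R) = 2 - (-2)/R = 2 + 2/R)
G(X, y) = -2/3 (G(X, y) = -1/3*2 = -2/3)
b(m) = (m + 4*m**2)**2 (b(m) = ((2*m)*(2*m) + m)**2 = (4*m**2 + m)**2 = (m + 4*m**2)**2)
U(w, I) = -I + (I + w)**2*(1 + 4*I + 4*w)**2 (U(w, I) = (w + I)**2*(1 + 4*(w + I))**2 - I = (I + w)**2*(1 + 4*(I + w))**2 - I = (I + w)**2*(1 + (4*I + 4*w))**2 - I = (I + w)**2*(1 + 4*I + 4*w)**2 - I = -I + (I + w)**2*(1 + 4*I + 4*w)**2)
591*U(-3, G(6, F(6))) = 591*(-1*(-2/3) + (-2/3 - 3)**2*(1 + 4*(-2/3) + 4*(-3))**2) = 591*(2/3 + (-11/3)**2*(1 - 8/3 - 12)**2) = 591*(2/3 + 121*(-41/3)**2/9) = 591*(2/3 + (121/9)*(1681/9)) = 591*(2/3 + 203401/81) = 591*(203455/81) = 40080635/27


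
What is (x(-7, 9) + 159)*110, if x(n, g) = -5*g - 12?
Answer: 11220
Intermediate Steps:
x(n, g) = -12 - 5*g
(x(-7, 9) + 159)*110 = ((-12 - 5*9) + 159)*110 = ((-12 - 45) + 159)*110 = (-57 + 159)*110 = 102*110 = 11220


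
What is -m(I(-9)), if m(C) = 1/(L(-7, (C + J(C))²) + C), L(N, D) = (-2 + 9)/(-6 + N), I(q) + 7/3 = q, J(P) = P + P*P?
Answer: 39/463 ≈ 0.084233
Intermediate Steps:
J(P) = P + P²
I(q) = -7/3 + q
L(N, D) = 7/(-6 + N)
m(C) = 1/(-7/13 + C) (m(C) = 1/(7/(-6 - 7) + C) = 1/(7/(-13) + C) = 1/(7*(-1/13) + C) = 1/(-7/13 + C))
-m(I(-9)) = -13/(-7 + 13*(-7/3 - 9)) = -13/(-7 + 13*(-34/3)) = -13/(-7 - 442/3) = -13/(-463/3) = -13*(-3)/463 = -1*(-39/463) = 39/463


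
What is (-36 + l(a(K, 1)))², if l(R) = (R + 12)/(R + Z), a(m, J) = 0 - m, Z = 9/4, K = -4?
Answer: 698896/625 ≈ 1118.2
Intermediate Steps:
Z = 9/4 (Z = 9*(¼) = 9/4 ≈ 2.2500)
a(m, J) = -m
l(R) = (12 + R)/(9/4 + R) (l(R) = (R + 12)/(R + 9/4) = (12 + R)/(9/4 + R))
(-36 + l(a(K, 1)))² = (-36 + 4*(12 - 1*(-4))/(9 + 4*(-1*(-4))))² = (-36 + 4*(12 + 4)/(9 + 4*4))² = (-36 + 4*16/(9 + 16))² = (-36 + 4*16/25)² = (-36 + 4*(1/25)*16)² = (-36 + 64/25)² = (-836/25)² = 698896/625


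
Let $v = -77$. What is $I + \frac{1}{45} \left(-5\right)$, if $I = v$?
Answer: $- \frac{694}{9} \approx -77.111$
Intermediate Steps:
$I = -77$
$I + \frac{1}{45} \left(-5\right) = -77 + \frac{1}{45} \left(-5\right) = -77 - \frac{1}{9} = - \frac{694}{9}$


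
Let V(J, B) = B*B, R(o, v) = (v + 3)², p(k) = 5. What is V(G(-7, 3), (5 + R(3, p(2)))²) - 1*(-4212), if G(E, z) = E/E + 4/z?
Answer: 22671333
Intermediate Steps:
R(o, v) = (3 + v)²
G(E, z) = 1 + 4/z
V(J, B) = B²
V(G(-7, 3), (5 + R(3, p(2)))²) - 1*(-4212) = ((5 + (3 + 5)²)²)² - 1*(-4212) = ((5 + 8²)²)² + 4212 = ((5 + 64)²)² + 4212 = (69²)² + 4212 = 4761² + 4212 = 22667121 + 4212 = 22671333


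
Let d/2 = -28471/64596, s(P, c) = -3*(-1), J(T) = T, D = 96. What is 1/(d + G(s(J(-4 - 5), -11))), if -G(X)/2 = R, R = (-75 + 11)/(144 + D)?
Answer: -161490/56227 ≈ -2.8721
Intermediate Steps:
s(P, c) = 3
R = -4/15 (R = (-75 + 11)/(144 + 96) = -64/240 = -64*1/240 = -4/15 ≈ -0.26667)
G(X) = 8/15 (G(X) = -2*(-4/15) = 8/15)
d = -28471/32298 (d = 2*(-28471/64596) = -28471/32298 ≈ -0.88151)
1/(d + G(s(J(-4 - 5), -11))) = 1/(-28471/32298 + 8/15) = 1/(-56227/161490) = -161490/56227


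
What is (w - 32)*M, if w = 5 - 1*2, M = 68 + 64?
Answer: -3828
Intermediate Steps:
M = 132
w = 3 (w = 5 - 2 = 3)
(w - 32)*M = (3 - 32)*132 = -29*132 = -3828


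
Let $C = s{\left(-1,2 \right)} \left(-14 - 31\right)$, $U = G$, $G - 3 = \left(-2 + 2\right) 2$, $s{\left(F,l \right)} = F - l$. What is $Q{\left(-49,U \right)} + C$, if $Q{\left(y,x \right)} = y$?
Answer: $86$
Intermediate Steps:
$G = 3$ ($G = 3 + \left(-2 + 2\right) 2 = 3 + 0 \cdot 2 = 3 + 0 = 3$)
$U = 3$
$C = 135$ ($C = \left(-1 - 2\right) \left(-14 - 31\right) = \left(-1 - 2\right) \left(-45\right) = \left(-3\right) \left(-45\right) = 135$)
$Q{\left(-49,U \right)} + C = -49 + 135 = 86$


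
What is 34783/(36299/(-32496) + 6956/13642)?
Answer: -1101404768304/19224913 ≈ -57291.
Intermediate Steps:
34783/(36299/(-32496) + 6956/13642) = 34783/(36299*(-1/32496) + 6956*(1/13642)) = 34783/(-36299/32496 + 3478/6821) = 34783/(-134574391/221655216) = 34783*(-221655216/134574391) = -1101404768304/19224913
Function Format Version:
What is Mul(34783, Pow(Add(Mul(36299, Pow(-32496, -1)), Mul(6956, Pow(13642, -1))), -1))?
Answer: Rational(-1101404768304, 19224913) ≈ -57291.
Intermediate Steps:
Mul(34783, Pow(Add(Mul(36299, Pow(-32496, -1)), Mul(6956, Pow(13642, -1))), -1)) = Mul(34783, Pow(Add(Mul(36299, Rational(-1, 32496)), Mul(6956, Rational(1, 13642))), -1)) = Mul(34783, Pow(Add(Rational(-36299, 32496), Rational(3478, 6821)), -1)) = Mul(34783, Pow(Rational(-134574391, 221655216), -1)) = Mul(34783, Rational(-221655216, 134574391)) = Rational(-1101404768304, 19224913)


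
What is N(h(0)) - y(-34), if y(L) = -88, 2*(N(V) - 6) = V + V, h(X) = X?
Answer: 94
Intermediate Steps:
N(V) = 6 + V (N(V) = 6 + (V + V)/2 = 6 + (2*V)/2 = 6 + V)
N(h(0)) - y(-34) = (6 + 0) - 1*(-88) = 6 + 88 = 94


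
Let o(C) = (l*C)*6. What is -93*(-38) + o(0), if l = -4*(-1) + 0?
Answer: 3534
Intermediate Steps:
l = 4 (l = 4 + 0 = 4)
o(C) = 24*C (o(C) = (4*C)*6 = 24*C)
-93*(-38) + o(0) = -93*(-38) + 24*0 = 3534 + 0 = 3534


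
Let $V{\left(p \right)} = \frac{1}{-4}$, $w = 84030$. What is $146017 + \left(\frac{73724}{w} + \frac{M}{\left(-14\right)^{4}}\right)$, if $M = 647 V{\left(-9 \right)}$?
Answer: $\frac{942719564618983}{6456192960} \approx 1.4602 \cdot 10^{5}$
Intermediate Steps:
$V{\left(p \right)} = - \frac{1}{4}$
$M = - \frac{647}{4}$ ($M = 647 \left(- \frac{1}{4}\right) = - \frac{647}{4} \approx -161.75$)
$146017 + \left(\frac{73724}{w} + \frac{M}{\left(-14\right)^{4}}\right) = 146017 + \left(\frac{73724}{84030} - \frac{647}{4 \left(-14\right)^{4}}\right) = 146017 + \left(73724 \cdot \frac{1}{84030} - \frac{647}{4 \cdot 38416}\right) = 146017 + \left(\frac{36862}{42015} - \frac{647}{153664}\right) = 146017 + \frac{5637178663}{6456192960} = \frac{942719564618983}{6456192960}$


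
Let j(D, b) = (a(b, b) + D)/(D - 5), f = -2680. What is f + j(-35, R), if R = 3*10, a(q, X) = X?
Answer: -21439/8 ≈ -2679.9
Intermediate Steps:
R = 30
j(D, b) = (D + b)/(-5 + D) (j(D, b) = (b + D)/(D - 5) = (D + b)/(-5 + D))
f + j(-35, R) = -2680 + (-35 + 30)/(-5 - 35) = -2680 - 5/(-40) = -2680 - 1/40*(-5) = -2680 + 1/8 = -21439/8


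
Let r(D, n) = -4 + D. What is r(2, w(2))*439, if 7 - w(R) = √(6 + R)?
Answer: -878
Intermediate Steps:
w(R) = 7 - √(6 + R)
r(2, w(2))*439 = (-4 + 2)*439 = -2*439 = -878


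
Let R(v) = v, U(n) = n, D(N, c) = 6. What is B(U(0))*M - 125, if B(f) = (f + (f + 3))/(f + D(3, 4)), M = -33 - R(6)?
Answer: -289/2 ≈ -144.50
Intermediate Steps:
M = -39 (M = -33 - 1*6 = -33 - 6 = -39)
B(f) = (3 + 2*f)/(6 + f) (B(f) = (f + (f + 3))/(f + 6) = (f + (3 + f))/(6 + f) = (3 + 2*f)/(6 + f))
B(U(0))*M - 125 = ((3 + 2*0)/(6 + 0))*(-39) - 125 = ((3 + 0)/6)*(-39) - 125 = ((⅙)*3)*(-39) - 125 = (½)*(-39) - 125 = -39/2 - 125 = -289/2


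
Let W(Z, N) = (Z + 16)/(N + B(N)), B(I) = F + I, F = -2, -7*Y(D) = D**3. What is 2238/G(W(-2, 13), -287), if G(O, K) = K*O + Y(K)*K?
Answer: -26856/11630834285 ≈ -2.3090e-6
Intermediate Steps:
Y(D) = -D**3/7
B(I) = -2 + I
W(Z, N) = (16 + Z)/(-2 + 2*N) (W(Z, N) = (Z + 16)/(N + (-2 + N)) = (16 + Z)/(-2 + 2*N))
G(O, K) = -K**4/7 + K*O (G(O, K) = K*O + (-K**3/7)*K = K*O - K**4/7 = -K**4/7 + K*O)
2238/G(W(-2, 13), -287) = 2238/((-287*((16 - 2)/(2*(-1 + 13)) - 1/7*(-287)**3))) = 2238/((-287*((1/2)*14/12 - 1/7*(-23639903)))) = 2238/((-287*((1/2)*(1/12)*14 + 3377129))) = 2238/((-287*(7/12 + 3377129))) = 2238/((-287*40525555/12)) = 2238/(-11630834285/12) = 2238*(-12/11630834285) = -26856/11630834285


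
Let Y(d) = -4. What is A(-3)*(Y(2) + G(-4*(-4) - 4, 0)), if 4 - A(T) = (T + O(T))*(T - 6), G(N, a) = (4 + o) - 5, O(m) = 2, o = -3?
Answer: 40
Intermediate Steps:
G(N, a) = -4 (G(N, a) = (4 - 3) - 5 = 1 - 5 = -4)
A(T) = 4 - (-6 + T)*(2 + T) (A(T) = 4 - (T + 2)*(T - 6) = 4 - (2 + T)*(-6 + T) = 4 - (-6 + T)*(2 + T))
A(-3)*(Y(2) + G(-4*(-4) - 4, 0)) = (16 - 1*(-3)² + 4*(-3))*(-4 - 4) = (16 - 1*9 - 12)*(-8) = (16 - 9 - 12)*(-8) = -5*(-8) = 40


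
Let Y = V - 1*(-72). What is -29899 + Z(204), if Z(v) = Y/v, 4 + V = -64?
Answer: -1524848/51 ≈ -29899.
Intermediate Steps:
V = -68 (V = -4 - 64 = -68)
Y = 4 (Y = -68 - 1*(-72) = -68 + 72 = 4)
Z(v) = 4/v
-29899 + Z(204) = -29899 + 4/204 = -29899 + 4*(1/204) = -29899 + 1/51 = -1524848/51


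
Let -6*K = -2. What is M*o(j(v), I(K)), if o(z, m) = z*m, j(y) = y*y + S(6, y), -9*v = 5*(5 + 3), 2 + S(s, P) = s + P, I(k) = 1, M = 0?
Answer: 0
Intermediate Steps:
K = 1/3 (K = -1/6*(-2) = 1/3 ≈ 0.33333)
S(s, P) = -2 + P + s (S(s, P) = -2 + (s + P) = -2 + (P + s) = -2 + P + s)
v = -40/9 (v = -5*(5 + 3)/9 = -5*8/9 = -1/9*40 = -40/9 ≈ -4.4444)
j(y) = 4 + y + y**2 (j(y) = y*y + (-2 + y + 6) = y**2 + (4 + y) = 4 + y + y**2)
o(z, m) = m*z
M*o(j(v), I(K)) = 0*(1*(4 - 40/9 + (-40/9)**2)) = 0*(1*(4 - 40/9 + 1600/81)) = 0*(1*(1564/81)) = 0*(1564/81) = 0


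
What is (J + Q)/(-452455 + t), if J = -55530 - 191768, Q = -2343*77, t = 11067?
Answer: 427709/441388 ≈ 0.96901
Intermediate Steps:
Q = -180411
J = -247298
(J + Q)/(-452455 + t) = (-247298 - 180411)/(-452455 + 11067) = -427709/(-441388) = -427709*(-1/441388) = 427709/441388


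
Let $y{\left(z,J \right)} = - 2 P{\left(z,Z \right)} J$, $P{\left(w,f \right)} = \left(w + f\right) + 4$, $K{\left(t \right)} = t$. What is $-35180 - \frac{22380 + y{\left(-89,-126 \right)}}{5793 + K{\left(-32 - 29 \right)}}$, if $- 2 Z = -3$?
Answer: $- \frac{100826549}{2866} \approx -35180.0$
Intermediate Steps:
$Z = \frac{3}{2}$ ($Z = \left(- \frac{1}{2}\right) \left(-3\right) = \frac{3}{2} \approx 1.5$)
$P{\left(w,f \right)} = 4 + f + w$ ($P{\left(w,f \right)} = \left(f + w\right) + 4 = 4 + f + w$)
$y{\left(z,J \right)} = J \left(-11 - 2 z\right)$ ($y{\left(z,J \right)} = - 2 \left(4 + \frac{3}{2} + z\right) J = - 2 \left(\frac{11}{2} + z\right) J = \left(-11 - 2 z\right) J = J \left(-11 - 2 z\right)$)
$-35180 - \frac{22380 + y{\left(-89,-126 \right)}}{5793 + K{\left(-32 - 29 \right)}} = -35180 - \frac{22380 - - 126 \left(11 + 2 \left(-89\right)\right)}{5793 - 61} = -35180 - \frac{22380 - - 126 \left(11 - 178\right)}{5793 - 61} = -35180 - \frac{22380 - \left(-126\right) \left(-167\right)}{5793 - 61} = -35180 - \frac{22380 - 21042}{5732} = -35180 - 1338 \cdot \frac{1}{5732} = -35180 - \frac{669}{2866} = - \frac{100826549}{2866}$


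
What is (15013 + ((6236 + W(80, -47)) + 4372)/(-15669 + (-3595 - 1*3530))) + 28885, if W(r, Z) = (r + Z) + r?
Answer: 1000600291/22794 ≈ 43898.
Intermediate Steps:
W(r, Z) = Z + 2*r (W(r, Z) = (Z + r) + r = Z + 2*r)
(15013 + ((6236 + W(80, -47)) + 4372)/(-15669 + (-3595 - 1*3530))) + 28885 = (15013 + ((6236 + (-47 + 2*80)) + 4372)/(-15669 + (-3595 - 1*3530))) + 28885 = (15013 + ((6236 + (-47 + 160)) + 4372)/(-15669 + (-3595 - 3530))) + 28885 = (15013 + ((6236 + 113) + 4372)/(-15669 - 7125)) + 28885 = (15013 + (6349 + 4372)/(-22794)) + 28885 = (15013 + 10721*(-1/22794)) + 28885 = (15013 - 10721/22794) + 28885 = 342195601/22794 + 28885 = 1000600291/22794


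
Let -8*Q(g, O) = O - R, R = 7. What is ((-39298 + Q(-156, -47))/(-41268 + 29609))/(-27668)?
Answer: -157165/1290324848 ≈ -0.00012180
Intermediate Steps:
Q(g, O) = 7/8 - O/8 (Q(g, O) = -(O - 1*7)/8 = -(O - 7)/8 = -(-7 + O)/8 = 7/8 - O/8)
((-39298 + Q(-156, -47))/(-41268 + 29609))/(-27668) = ((-39298 + (7/8 - ⅛*(-47)))/(-41268 + 29609))/(-27668) = ((-39298 + (7/8 + 47/8))/(-11659))*(-1/27668) = ((-39298 + 27/4)*(-1/11659))*(-1/27668) = -157165/4*(-1/11659)*(-1/27668) = (157165/46636)*(-1/27668) = -157165/1290324848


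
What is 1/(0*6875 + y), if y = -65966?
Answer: -1/65966 ≈ -1.5159e-5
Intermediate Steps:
1/(0*6875 + y) = 1/(0*6875 - 65966) = 1/(0 - 65966) = 1/(-65966) = -1/65966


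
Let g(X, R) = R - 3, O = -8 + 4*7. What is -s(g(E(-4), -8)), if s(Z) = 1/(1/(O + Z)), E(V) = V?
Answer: -9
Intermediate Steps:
O = 20 (O = -8 + 28 = 20)
g(X, R) = -3 + R
s(Z) = 20 + Z (s(Z) = 1/(1/(20 + Z)) = 20 + Z)
-s(g(E(-4), -8)) = -(20 + (-3 - 8)) = -(20 - 11) = -1*9 = -9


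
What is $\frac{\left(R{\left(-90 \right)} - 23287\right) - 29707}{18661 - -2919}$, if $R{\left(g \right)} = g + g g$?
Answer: $- \frac{11246}{5395} \approx -2.0845$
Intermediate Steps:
$R{\left(g \right)} = g + g^{2}$
$\frac{\left(R{\left(-90 \right)} - 23287\right) - 29707}{18661 - -2919} = \frac{\left(- 90 \left(1 - 90\right) - 23287\right) - 29707}{18661 - -2919} = \frac{\left(\left(-90\right) \left(-89\right) - 23287\right) - 29707}{18661 + \left(-1507 + 4426\right)} = \frac{\left(8010 - 23287\right) - 29707}{18661 + 2919} = \frac{-15277 - 29707}{21580} = \left(-44984\right) \frac{1}{21580} = - \frac{11246}{5395}$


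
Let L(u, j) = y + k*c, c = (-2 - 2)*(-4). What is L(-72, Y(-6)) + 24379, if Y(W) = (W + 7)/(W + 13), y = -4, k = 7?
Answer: 24487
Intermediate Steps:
c = 16 (c = -4*(-4) = 16)
Y(W) = (7 + W)/(13 + W)
L(u, j) = 108 (L(u, j) = -4 + 7*16 = -4 + 112 = 108)
L(-72, Y(-6)) + 24379 = 108 + 24379 = 24487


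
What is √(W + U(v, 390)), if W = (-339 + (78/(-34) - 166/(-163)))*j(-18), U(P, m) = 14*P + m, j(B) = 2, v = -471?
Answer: 2*I*√13215655483/2771 ≈ 82.973*I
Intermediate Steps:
U(P, m) = m + 14*P
W = -1885808/2771 (W = (-339 + (78/(-34) - 166/(-163)))*2 = (-339 + (78*(-1/34) - 166*(-1/163)))*2 = (-339 + (-39/17 + 166/163))*2 = (-339 - 3535/2771)*2 = -942904/2771*2 = -1885808/2771 ≈ -680.55)
√(W + U(v, 390)) = √(-1885808/2771 + (390 + 14*(-471))) = √(-1885808/2771 + (390 - 6594)) = √(-1885808/2771 - 6204) = √(-19077092/2771) = 2*I*√13215655483/2771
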